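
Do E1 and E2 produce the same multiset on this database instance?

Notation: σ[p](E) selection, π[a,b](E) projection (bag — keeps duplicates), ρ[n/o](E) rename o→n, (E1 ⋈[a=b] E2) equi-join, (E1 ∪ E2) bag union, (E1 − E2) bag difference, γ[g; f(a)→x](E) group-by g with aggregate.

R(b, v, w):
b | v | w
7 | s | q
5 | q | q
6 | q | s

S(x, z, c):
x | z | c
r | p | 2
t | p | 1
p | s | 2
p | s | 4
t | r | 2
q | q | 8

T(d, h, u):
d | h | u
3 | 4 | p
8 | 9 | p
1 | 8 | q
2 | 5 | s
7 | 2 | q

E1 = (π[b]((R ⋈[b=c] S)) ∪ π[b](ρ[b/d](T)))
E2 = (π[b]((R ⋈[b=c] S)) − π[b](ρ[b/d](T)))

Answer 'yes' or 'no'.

E1 subexpression sizes:
  R → 3
  S → 6
  (R ⋈[b=c] S) → 0
  π[b]((R ⋈[b=c] S)) → 0
  T → 5
  ρ[b/d](T) → 5
  π[b](ρ[b/d](T)) → 5
  (π[b]((R ⋈[b=c] S)) ∪ π[b](ρ[b/d](T))) → 5
E2 subexpression sizes:
  R → 3
  S → 6
  (R ⋈[b=c] S) → 0
  π[b]((R ⋈[b=c] S)) → 0
  T → 5
  ρ[b/d](T) → 5
  π[b](ρ[b/d](T)) → 5
  (π[b]((R ⋈[b=c] S)) − π[b](ρ[b/d](T))) → 0

E1 result:
b
1
2
3
7
8
E2 result:
b
(0 rows)
Witness: (1,) appears 1× in E1 but 0× in E2.

no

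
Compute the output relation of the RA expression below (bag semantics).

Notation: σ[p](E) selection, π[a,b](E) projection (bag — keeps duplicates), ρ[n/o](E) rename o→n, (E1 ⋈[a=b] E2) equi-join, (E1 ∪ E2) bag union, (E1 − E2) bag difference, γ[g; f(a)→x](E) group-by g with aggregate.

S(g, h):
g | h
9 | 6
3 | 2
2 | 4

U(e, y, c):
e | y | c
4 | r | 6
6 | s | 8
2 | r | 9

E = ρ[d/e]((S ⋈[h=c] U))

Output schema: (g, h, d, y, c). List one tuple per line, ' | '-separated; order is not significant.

Per-node cardinality:
  S → 3
  U → 3
  (S ⋈[h=c] U) → 1
  ρ[d/e]((S ⋈[h=c] U)) → 1

== RESULT ==
g | h | d | y | c
9 | 6 | 4 | r | 6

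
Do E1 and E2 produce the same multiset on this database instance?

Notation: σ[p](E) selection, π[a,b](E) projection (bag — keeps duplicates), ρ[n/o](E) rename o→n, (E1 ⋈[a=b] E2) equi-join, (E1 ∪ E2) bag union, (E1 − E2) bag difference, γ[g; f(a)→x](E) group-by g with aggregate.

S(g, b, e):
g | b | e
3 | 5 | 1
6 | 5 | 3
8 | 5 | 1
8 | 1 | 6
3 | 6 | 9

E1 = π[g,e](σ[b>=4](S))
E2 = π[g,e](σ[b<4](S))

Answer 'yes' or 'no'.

E1 per-node cardinality:
  S → 5
  σ[b>=4](S) → 4
  π[g,e](σ[b>=4](S)) → 4
E2 per-node cardinality:
  S → 5
  σ[b<4](S) → 1
  π[g,e](σ[b<4](S)) → 1

E1 result:
g | e
3 | 1
3 | 9
6 | 3
8 | 1
E2 result:
g | e
8 | 6
Witness: (3, 9) appears 1× in E1 but 0× in E2.

no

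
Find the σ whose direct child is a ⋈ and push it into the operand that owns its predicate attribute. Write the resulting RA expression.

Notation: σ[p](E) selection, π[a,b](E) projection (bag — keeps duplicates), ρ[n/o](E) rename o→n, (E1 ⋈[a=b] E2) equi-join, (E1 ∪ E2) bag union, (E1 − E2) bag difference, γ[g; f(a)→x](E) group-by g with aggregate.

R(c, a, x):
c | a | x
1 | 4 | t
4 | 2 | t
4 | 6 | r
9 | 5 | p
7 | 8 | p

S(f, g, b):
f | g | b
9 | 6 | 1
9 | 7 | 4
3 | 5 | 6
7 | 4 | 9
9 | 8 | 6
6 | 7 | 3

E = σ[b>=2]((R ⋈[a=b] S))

σ filters on b, owned by the right side.
E' = (R ⋈[a=b] σ[b>=2](S))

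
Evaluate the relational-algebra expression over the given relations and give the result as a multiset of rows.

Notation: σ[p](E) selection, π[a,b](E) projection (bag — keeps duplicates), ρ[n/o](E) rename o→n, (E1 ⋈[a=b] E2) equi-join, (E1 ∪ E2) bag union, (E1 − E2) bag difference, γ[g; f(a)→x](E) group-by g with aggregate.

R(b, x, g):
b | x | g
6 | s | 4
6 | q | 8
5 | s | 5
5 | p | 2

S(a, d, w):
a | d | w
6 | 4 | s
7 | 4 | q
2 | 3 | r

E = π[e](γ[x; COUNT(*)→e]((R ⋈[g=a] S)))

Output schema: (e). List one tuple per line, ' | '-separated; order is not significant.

Subexpression sizes:
  R → 4
  S → 3
  (R ⋈[g=a] S) → 1
  γ[x; COUNT(*)→e]((R ⋈[g=a] S)) → 1
  π[e](γ[x; COUNT(*)→e]((R ⋈[g=a] S))) → 1

== RESULT ==
e
1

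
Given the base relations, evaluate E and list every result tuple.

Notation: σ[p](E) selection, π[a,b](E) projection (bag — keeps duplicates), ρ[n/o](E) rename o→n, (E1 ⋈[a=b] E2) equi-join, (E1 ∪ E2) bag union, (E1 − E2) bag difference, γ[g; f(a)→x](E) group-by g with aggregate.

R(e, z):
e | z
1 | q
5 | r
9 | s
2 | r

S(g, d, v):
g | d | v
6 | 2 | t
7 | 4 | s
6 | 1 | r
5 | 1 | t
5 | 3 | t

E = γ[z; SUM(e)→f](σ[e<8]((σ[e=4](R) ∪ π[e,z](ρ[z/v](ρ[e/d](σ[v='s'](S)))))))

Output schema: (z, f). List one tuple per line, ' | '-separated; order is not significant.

Row counts bottom-up:
  R → 4
  σ[e=4](R) → 0
  S → 5
  σ[v='s'](S) → 1
  ρ[e/d](σ[v='s'](S)) → 1
  ρ[z/v](ρ[e/d](σ[v='s'](S))) → 1
  π[e,z](ρ[z/v](ρ[e/d](σ[v='s'](S)))) → 1
  (σ[e=4](R) ∪ π[e,z](ρ[z/v](ρ[e/d](σ[v='s'](S))))) → 1
  σ[e<8]((σ[e=4](R) ∪ π[e,z](ρ[z/v](ρ[e/d](σ[v='s'](S)))))) → 1
  γ[z; SUM(e)→f](σ[e<8]((σ[e=4](R) ∪ π[e,z](ρ[z/v](ρ[e/d](σ[v='s'](S))))))) → 1

== RESULT ==
z | f
s | 4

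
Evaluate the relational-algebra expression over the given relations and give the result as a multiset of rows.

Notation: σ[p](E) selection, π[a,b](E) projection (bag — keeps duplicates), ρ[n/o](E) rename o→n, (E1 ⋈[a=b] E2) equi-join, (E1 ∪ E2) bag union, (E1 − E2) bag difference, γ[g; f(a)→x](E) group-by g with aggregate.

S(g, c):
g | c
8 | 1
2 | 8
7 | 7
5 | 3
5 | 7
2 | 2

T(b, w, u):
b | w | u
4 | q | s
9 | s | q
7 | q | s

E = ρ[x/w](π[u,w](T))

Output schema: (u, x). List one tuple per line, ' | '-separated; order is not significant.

Row counts bottom-up:
  T → 3
  π[u,w](T) → 3
  ρ[x/w](π[u,w](T)) → 3

== RESULT ==
u | x
q | s
s | q
s | q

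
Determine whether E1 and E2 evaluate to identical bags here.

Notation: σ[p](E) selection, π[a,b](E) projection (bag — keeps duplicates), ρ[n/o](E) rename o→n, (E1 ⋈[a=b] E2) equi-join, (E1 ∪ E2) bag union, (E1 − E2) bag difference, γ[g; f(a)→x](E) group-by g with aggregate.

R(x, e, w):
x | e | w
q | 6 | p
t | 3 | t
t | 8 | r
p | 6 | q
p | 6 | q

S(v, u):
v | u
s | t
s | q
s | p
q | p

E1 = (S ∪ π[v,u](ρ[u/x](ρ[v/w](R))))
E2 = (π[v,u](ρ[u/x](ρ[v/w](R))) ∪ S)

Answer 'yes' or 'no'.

E1 subexpression sizes:
  S → 4
  R → 5
  ρ[v/w](R) → 5
  ρ[u/x](ρ[v/w](R)) → 5
  π[v,u](ρ[u/x](ρ[v/w](R))) → 5
  (S ∪ π[v,u](ρ[u/x](ρ[v/w](R)))) → 9
E2 subexpression sizes:
  R → 5
  ρ[v/w](R) → 5
  ρ[u/x](ρ[v/w](R)) → 5
  π[v,u](ρ[u/x](ρ[v/w](R))) → 5
  S → 4
  (π[v,u](ρ[u/x](ρ[v/w](R))) ∪ S) → 9

E1 and E2 produce the same multiset:
v | u
p | q
q | p
q | p
q | p
r | t
s | p
s | q
s | t
t | t

yes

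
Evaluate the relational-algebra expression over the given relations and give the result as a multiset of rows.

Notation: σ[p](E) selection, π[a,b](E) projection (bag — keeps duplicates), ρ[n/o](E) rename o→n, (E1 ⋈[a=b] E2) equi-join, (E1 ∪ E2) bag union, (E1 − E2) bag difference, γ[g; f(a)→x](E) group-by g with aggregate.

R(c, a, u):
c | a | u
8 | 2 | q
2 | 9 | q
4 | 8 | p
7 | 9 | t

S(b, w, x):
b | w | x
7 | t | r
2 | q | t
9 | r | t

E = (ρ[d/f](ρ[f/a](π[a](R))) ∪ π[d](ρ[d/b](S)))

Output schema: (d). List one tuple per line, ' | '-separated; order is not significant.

Subexpression sizes:
  R → 4
  π[a](R) → 4
  ρ[f/a](π[a](R)) → 4
  ρ[d/f](ρ[f/a](π[a](R))) → 4
  S → 3
  ρ[d/b](S) → 3
  π[d](ρ[d/b](S)) → 3
  (ρ[d/f](ρ[f/a](π[a](R))) ∪ π[d](ρ[d/b](S))) → 7

== RESULT ==
d
2
2
7
8
9
9
9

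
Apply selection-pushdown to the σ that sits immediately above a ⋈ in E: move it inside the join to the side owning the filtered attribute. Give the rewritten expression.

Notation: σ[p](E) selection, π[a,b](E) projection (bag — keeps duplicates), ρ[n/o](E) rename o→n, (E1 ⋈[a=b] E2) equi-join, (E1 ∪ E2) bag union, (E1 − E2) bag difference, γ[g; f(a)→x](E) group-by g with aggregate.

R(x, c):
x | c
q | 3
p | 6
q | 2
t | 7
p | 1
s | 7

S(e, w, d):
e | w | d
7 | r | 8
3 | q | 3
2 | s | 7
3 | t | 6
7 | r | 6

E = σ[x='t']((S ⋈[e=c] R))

σ filters on x, owned by the right side.
E' = (S ⋈[e=c] σ[x='t'](R))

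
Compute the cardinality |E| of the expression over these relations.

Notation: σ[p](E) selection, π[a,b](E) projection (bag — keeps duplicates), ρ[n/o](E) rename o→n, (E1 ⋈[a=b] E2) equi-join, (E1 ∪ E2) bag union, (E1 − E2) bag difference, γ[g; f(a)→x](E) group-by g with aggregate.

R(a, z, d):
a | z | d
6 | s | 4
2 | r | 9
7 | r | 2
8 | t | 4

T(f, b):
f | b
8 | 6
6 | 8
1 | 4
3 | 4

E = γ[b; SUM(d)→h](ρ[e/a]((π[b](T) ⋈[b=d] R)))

Stepwise |·|:
  T → 4
  π[b](T) → 4
  R → 4
  (π[b](T) ⋈[b=d] R) → 4
  ρ[e/a]((π[b](T) ⋈[b=d] R)) → 4
  γ[b; SUM(d)→h](ρ[e/a]((π[b](T) ⋈[b=d] R))) → 1

|E| = 1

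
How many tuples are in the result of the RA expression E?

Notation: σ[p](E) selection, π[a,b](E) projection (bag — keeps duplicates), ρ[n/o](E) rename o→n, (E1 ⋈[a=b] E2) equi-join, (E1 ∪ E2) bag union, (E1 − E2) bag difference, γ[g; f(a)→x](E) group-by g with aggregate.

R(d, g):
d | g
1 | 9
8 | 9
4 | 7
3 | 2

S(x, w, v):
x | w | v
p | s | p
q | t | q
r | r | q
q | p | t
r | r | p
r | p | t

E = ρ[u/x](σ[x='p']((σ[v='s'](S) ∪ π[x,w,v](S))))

Stepwise |·|:
  S → 6
  σ[v='s'](S) → 0
  S → 6
  π[x,w,v](S) → 6
  (σ[v='s'](S) ∪ π[x,w,v](S)) → 6
  σ[x='p']((σ[v='s'](S) ∪ π[x,w,v](S))) → 1
  ρ[u/x](σ[x='p']((σ[v='s'](S) ∪ π[x,w,v](S)))) → 1

|E| = 1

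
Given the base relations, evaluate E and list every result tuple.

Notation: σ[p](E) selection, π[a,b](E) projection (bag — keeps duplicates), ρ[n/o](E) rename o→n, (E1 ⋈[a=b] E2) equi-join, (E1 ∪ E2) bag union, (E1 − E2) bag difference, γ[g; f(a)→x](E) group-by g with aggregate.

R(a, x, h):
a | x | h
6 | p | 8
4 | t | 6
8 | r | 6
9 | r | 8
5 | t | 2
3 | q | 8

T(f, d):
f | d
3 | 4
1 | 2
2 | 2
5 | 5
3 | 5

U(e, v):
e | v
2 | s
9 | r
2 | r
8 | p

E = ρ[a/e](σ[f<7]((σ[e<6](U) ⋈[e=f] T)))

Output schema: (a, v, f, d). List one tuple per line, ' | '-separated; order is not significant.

Stepwise |·|:
  U → 4
  σ[e<6](U) → 2
  T → 5
  (σ[e<6](U) ⋈[e=f] T) → 2
  σ[f<7]((σ[e<6](U) ⋈[e=f] T)) → 2
  ρ[a/e](σ[f<7]((σ[e<6](U) ⋈[e=f] T))) → 2

== RESULT ==
a | v | f | d
2 | r | 2 | 2
2 | s | 2 | 2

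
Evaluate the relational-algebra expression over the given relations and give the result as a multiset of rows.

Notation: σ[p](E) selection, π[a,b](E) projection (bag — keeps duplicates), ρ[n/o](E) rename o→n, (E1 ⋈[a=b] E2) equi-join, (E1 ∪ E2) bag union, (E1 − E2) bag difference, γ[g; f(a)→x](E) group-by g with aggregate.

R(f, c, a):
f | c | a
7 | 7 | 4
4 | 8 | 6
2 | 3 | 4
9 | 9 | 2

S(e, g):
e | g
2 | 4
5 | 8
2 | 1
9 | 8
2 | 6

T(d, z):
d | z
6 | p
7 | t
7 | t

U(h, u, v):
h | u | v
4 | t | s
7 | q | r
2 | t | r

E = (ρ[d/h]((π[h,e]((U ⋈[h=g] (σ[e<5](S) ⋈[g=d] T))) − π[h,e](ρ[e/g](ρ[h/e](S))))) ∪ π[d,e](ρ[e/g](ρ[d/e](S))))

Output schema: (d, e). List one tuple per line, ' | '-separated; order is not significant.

Per-node cardinality:
  U → 3
  S → 5
  σ[e<5](S) → 3
  T → 3
  (σ[e<5](S) ⋈[g=d] T) → 1
  (U ⋈[h=g] (σ[e<5](S) ⋈[g=d] T)) → 0
  π[h,e]((U ⋈[h=g] (σ[e<5](S) ⋈[g=d] T))) → 0
  S → 5
  ρ[h/e](S) → 5
  ρ[e/g](ρ[h/e](S)) → 5
  π[h,e](ρ[e/g](ρ[h/e](S))) → 5
  (π[h,e]((U ⋈[h=g] (σ[e<5](S) ⋈[g=d] T))) − π[h,e](ρ[e/g](ρ[h/e](S)))) → 0
  ρ[d/h]((π[h,e]((U ⋈[h=g] (σ[e<5](S) ⋈[g=d] T))) − π[h,e](ρ[e/g](ρ[h/e](S))))) → 0
  S → 5
  ρ[d/e](S) → 5
  ρ[e/g](ρ[d/e](S)) → 5
  π[d,e](ρ[e/g](ρ[d/e](S))) → 5
  (ρ[d/h]((π[h,e]((U ⋈[h=g] (σ[e<5](S) ⋈[g=d] T))) − π[h,e](ρ[e/g](ρ[h/e](S))))) ∪ π[d,e](ρ[e/g](ρ[d/e](S)))) → 5

== RESULT ==
d | e
2 | 1
2 | 4
2 | 6
5 | 8
9 | 8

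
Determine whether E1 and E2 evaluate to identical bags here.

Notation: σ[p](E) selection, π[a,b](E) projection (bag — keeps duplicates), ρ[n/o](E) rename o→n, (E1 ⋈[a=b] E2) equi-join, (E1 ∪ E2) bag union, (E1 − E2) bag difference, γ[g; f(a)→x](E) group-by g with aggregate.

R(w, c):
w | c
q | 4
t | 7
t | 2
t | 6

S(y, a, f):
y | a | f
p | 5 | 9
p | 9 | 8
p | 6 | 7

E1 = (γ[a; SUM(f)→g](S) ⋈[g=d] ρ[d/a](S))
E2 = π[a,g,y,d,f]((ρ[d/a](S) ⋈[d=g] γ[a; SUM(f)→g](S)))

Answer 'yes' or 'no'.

E1 row counts bottom-up:
  S → 3
  γ[a; SUM(f)→g](S) → 3
  S → 3
  ρ[d/a](S) → 3
  (γ[a; SUM(f)→g](S) ⋈[g=d] ρ[d/a](S)) → 1
E2 row counts bottom-up:
  S → 3
  ρ[d/a](S) → 3
  S → 3
  γ[a; SUM(f)→g](S) → 3
  (ρ[d/a](S) ⋈[d=g] γ[a; SUM(f)→g](S)) → 1
  π[a,g,y,d,f]((ρ[d/a](S) ⋈[d=g] γ[a; SUM(f)→g](S))) → 1

E1 and E2 produce the same multiset:
a | g | y | d | f
5 | 9 | p | 9 | 8

yes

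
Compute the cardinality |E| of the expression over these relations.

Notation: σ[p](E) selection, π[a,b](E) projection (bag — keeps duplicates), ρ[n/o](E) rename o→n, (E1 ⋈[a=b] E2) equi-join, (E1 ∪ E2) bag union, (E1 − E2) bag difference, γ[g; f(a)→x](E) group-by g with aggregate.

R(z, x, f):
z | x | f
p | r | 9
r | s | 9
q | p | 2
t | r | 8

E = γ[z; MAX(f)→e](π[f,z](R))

Stepwise |·|:
  R → 4
  π[f,z](R) → 4
  γ[z; MAX(f)→e](π[f,z](R)) → 4

|E| = 4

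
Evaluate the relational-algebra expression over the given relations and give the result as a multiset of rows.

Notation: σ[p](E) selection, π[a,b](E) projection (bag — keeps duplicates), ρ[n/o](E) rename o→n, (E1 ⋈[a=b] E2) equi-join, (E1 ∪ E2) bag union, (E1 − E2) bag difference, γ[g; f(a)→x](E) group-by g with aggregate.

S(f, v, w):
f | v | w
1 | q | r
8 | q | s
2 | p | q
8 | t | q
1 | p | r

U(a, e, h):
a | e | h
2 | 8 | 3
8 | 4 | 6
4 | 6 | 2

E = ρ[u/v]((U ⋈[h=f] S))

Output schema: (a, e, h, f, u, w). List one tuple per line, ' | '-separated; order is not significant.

Row counts bottom-up:
  U → 3
  S → 5
  (U ⋈[h=f] S) → 1
  ρ[u/v]((U ⋈[h=f] S)) → 1

== RESULT ==
a | e | h | f | u | w
4 | 6 | 2 | 2 | p | q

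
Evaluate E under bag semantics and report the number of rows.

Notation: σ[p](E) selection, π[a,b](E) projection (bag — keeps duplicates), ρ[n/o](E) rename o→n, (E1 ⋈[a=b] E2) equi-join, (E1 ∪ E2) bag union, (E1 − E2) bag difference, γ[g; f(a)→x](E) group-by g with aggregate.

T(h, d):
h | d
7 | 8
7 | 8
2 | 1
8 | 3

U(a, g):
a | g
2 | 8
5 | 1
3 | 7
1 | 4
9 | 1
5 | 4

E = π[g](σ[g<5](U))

Subexpression sizes:
  U → 6
  σ[g<5](U) → 4
  π[g](σ[g<5](U)) → 4

|E| = 4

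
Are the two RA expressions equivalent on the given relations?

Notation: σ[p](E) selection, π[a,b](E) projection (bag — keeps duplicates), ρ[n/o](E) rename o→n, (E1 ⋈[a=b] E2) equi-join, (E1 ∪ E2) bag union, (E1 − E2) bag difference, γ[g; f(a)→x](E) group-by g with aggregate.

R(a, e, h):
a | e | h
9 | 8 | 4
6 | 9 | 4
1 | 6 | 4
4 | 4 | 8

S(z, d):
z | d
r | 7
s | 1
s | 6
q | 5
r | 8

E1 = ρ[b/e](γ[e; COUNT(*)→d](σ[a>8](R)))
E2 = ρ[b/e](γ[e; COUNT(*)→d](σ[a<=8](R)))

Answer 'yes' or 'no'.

E1 per-node cardinality:
  R → 4
  σ[a>8](R) → 1
  γ[e; COUNT(*)→d](σ[a>8](R)) → 1
  ρ[b/e](γ[e; COUNT(*)→d](σ[a>8](R))) → 1
E2 per-node cardinality:
  R → 4
  σ[a<=8](R) → 3
  γ[e; COUNT(*)→d](σ[a<=8](R)) → 3
  ρ[b/e](γ[e; COUNT(*)→d](σ[a<=8](R))) → 3

E1 result:
b | d
8 | 1
E2 result:
b | d
4 | 1
6 | 1
9 | 1
Witness: (6, 1) appears 0× in E1 but 1× in E2.

no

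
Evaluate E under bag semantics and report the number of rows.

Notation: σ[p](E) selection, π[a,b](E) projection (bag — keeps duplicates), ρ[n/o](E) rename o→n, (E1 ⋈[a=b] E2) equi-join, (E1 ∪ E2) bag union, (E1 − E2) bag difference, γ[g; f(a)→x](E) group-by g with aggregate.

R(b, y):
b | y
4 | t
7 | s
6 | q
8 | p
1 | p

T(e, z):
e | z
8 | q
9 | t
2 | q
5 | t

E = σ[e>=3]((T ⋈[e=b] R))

Stepwise |·|:
  T → 4
  R → 5
  (T ⋈[e=b] R) → 1
  σ[e>=3]((T ⋈[e=b] R)) → 1

|E| = 1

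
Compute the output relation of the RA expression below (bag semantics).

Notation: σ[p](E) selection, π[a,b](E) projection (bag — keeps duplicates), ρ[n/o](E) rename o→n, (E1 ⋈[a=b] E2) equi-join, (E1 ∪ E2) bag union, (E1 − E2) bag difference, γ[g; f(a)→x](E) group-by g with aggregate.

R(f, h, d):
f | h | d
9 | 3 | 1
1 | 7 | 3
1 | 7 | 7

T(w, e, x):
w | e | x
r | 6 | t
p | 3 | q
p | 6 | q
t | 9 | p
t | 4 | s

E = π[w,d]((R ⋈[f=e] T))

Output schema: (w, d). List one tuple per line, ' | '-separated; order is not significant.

Subexpression sizes:
  R → 3
  T → 5
  (R ⋈[f=e] T) → 1
  π[w,d]((R ⋈[f=e] T)) → 1

== RESULT ==
w | d
t | 1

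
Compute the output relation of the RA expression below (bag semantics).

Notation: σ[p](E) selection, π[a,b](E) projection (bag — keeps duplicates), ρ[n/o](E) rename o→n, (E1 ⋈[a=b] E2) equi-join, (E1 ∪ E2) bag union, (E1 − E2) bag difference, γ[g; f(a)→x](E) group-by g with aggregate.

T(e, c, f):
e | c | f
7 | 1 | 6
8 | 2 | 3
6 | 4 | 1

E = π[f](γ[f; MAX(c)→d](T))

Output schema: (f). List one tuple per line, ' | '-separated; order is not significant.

Stepwise |·|:
  T → 3
  γ[f; MAX(c)→d](T) → 3
  π[f](γ[f; MAX(c)→d](T)) → 3

== RESULT ==
f
1
3
6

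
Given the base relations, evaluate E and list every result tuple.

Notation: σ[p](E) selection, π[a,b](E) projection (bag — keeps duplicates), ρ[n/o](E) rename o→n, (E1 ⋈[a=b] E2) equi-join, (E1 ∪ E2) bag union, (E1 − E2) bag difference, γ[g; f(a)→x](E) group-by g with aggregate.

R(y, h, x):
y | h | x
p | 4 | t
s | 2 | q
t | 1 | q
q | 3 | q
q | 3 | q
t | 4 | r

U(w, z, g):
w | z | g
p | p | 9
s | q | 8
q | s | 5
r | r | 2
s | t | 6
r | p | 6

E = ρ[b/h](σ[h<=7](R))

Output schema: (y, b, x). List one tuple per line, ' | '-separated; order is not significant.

Subexpression sizes:
  R → 6
  σ[h<=7](R) → 6
  ρ[b/h](σ[h<=7](R)) → 6

== RESULT ==
y | b | x
p | 4 | t
q | 3 | q
q | 3 | q
s | 2 | q
t | 1 | q
t | 4 | r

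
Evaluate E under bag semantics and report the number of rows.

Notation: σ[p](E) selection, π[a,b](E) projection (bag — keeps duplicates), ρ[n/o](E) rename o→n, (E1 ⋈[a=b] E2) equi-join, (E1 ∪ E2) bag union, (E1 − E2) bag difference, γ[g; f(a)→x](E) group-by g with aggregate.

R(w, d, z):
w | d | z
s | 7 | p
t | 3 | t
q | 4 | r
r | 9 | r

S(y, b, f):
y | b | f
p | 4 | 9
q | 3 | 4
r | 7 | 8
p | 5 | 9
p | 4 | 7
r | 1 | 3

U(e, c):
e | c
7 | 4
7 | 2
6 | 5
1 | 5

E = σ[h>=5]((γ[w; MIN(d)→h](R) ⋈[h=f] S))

Stepwise |·|:
  R → 4
  γ[w; MIN(d)→h](R) → 4
  S → 6
  (γ[w; MIN(d)→h](R) ⋈[h=f] S) → 5
  σ[h>=5]((γ[w; MIN(d)→h](R) ⋈[h=f] S)) → 3

|E| = 3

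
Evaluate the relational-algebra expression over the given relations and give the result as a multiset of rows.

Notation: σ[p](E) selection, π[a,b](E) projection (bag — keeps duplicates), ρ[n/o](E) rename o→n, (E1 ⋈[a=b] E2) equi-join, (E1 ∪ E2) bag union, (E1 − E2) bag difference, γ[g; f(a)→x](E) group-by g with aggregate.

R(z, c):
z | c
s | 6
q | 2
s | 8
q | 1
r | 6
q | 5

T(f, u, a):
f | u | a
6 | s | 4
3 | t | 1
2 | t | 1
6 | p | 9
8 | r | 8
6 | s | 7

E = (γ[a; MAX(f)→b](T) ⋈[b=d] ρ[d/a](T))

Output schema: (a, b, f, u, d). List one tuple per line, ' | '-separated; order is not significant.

Subexpression sizes:
  T → 6
  γ[a; MAX(f)→b](T) → 5
  T → 6
  ρ[d/a](T) → 6
  (γ[a; MAX(f)→b](T) ⋈[b=d] ρ[d/a](T)) → 1

== RESULT ==
a | b | f | u | d
8 | 8 | 8 | r | 8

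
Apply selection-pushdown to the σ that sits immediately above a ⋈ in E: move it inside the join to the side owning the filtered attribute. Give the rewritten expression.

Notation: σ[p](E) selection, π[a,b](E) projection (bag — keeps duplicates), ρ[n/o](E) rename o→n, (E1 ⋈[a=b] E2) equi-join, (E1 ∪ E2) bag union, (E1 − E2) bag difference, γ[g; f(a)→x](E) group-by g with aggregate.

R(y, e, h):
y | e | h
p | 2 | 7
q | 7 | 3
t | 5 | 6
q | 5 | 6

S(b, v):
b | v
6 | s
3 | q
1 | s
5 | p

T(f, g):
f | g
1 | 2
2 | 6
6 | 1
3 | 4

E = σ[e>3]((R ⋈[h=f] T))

σ filters on e, owned by the left side.
E' = (σ[e>3](R) ⋈[h=f] T)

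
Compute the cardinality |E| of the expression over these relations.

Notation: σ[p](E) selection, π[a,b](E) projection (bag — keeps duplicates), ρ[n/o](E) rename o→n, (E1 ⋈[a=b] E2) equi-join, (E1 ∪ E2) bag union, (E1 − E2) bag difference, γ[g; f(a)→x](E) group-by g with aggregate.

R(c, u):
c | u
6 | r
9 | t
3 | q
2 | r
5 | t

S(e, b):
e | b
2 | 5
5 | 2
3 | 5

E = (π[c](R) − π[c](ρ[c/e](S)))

Per-node cardinality:
  R → 5
  π[c](R) → 5
  S → 3
  ρ[c/e](S) → 3
  π[c](ρ[c/e](S)) → 3
  (π[c](R) − π[c](ρ[c/e](S))) → 2

|E| = 2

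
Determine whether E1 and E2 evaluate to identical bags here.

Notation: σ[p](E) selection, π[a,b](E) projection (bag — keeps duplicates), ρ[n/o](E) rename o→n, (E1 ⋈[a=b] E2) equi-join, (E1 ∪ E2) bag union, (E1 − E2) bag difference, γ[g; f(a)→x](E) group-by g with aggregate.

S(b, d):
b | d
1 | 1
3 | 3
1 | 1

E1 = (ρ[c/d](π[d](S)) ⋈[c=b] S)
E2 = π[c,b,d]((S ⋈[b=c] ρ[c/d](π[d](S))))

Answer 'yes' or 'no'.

E1 subexpression sizes:
  S → 3
  π[d](S) → 3
  ρ[c/d](π[d](S)) → 3
  S → 3
  (ρ[c/d](π[d](S)) ⋈[c=b] S) → 5
E2 subexpression sizes:
  S → 3
  S → 3
  π[d](S) → 3
  ρ[c/d](π[d](S)) → 3
  (S ⋈[b=c] ρ[c/d](π[d](S))) → 5
  π[c,b,d]((S ⋈[b=c] ρ[c/d](π[d](S)))) → 5

E1 and E2 produce the same multiset:
c | b | d
1 | 1 | 1
1 | 1 | 1
1 | 1 | 1
1 | 1 | 1
3 | 3 | 3

yes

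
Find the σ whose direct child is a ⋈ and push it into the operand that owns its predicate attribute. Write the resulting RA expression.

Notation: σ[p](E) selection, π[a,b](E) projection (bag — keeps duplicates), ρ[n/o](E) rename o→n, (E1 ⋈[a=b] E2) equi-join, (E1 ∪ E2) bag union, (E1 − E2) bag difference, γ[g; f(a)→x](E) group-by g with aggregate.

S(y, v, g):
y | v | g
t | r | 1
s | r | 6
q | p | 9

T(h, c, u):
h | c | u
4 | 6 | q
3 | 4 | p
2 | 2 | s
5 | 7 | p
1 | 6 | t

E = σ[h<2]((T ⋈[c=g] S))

σ filters on h, owned by the left side.
E' = (σ[h<2](T) ⋈[c=g] S)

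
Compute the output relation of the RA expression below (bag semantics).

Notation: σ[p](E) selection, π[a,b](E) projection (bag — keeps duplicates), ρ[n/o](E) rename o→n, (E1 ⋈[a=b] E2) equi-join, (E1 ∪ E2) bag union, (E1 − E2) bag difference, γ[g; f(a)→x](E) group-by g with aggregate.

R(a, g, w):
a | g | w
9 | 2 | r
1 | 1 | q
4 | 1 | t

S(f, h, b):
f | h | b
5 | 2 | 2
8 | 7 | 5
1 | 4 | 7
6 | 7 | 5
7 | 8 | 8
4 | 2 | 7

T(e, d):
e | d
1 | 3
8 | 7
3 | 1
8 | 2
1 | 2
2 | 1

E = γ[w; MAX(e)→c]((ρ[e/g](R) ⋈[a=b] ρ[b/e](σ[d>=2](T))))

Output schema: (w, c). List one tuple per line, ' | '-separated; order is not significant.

Subexpression sizes:
  R → 3
  ρ[e/g](R) → 3
  T → 6
  σ[d>=2](T) → 4
  ρ[b/e](σ[d>=2](T)) → 4
  (ρ[e/g](R) ⋈[a=b] ρ[b/e](σ[d>=2](T))) → 2
  γ[w; MAX(e)→c]((ρ[e/g](R) ⋈[a=b] ρ[b/e](σ[d>=2](T)))) → 1

== RESULT ==
w | c
q | 1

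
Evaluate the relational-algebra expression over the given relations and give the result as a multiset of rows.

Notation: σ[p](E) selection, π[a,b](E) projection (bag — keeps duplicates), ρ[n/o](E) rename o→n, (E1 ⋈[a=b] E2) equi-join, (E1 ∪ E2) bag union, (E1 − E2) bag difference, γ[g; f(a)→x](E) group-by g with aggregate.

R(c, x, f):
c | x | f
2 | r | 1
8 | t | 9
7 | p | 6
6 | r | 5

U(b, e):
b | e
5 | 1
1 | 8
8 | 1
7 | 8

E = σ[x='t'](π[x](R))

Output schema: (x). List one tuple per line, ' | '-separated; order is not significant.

Stepwise |·|:
  R → 4
  π[x](R) → 4
  σ[x='t'](π[x](R)) → 1

== RESULT ==
x
t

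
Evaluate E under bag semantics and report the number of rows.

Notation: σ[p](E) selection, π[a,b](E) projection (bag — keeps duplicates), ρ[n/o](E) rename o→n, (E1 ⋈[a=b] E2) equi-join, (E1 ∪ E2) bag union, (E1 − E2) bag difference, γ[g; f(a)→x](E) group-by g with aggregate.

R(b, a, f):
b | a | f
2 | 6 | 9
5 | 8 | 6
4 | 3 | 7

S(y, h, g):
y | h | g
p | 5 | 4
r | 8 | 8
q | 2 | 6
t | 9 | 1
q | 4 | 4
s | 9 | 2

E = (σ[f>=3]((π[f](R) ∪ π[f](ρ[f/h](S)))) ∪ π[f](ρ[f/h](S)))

Subexpression sizes:
  R → 3
  π[f](R) → 3
  S → 6
  ρ[f/h](S) → 6
  π[f](ρ[f/h](S)) → 6
  (π[f](R) ∪ π[f](ρ[f/h](S))) → 9
  σ[f>=3]((π[f](R) ∪ π[f](ρ[f/h](S)))) → 8
  S → 6
  ρ[f/h](S) → 6
  π[f](ρ[f/h](S)) → 6
  (σ[f>=3]((π[f](R) ∪ π[f](ρ[f/h](S)))) ∪ π[f](ρ[f/h](S))) → 14

|E| = 14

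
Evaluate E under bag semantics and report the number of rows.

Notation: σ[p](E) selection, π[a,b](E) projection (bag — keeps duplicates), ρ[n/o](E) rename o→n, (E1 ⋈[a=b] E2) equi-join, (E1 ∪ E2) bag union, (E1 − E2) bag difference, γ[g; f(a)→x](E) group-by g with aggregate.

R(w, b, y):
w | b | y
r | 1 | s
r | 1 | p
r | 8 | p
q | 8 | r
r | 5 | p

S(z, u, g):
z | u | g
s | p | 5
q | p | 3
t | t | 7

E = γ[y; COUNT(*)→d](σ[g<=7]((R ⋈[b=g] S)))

Per-node cardinality:
  R → 5
  S → 3
  (R ⋈[b=g] S) → 1
  σ[g<=7]((R ⋈[b=g] S)) → 1
  γ[y; COUNT(*)→d](σ[g<=7]((R ⋈[b=g] S))) → 1

|E| = 1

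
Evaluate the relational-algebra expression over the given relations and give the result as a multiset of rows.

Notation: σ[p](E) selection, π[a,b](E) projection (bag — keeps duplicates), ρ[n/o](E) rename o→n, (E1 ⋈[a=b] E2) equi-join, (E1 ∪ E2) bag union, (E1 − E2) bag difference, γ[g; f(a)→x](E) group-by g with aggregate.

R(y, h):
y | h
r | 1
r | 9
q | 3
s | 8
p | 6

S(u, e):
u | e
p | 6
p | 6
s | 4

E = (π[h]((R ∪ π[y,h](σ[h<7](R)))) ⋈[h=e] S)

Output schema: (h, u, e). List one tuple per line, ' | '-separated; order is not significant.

Row counts bottom-up:
  R → 5
  R → 5
  σ[h<7](R) → 3
  π[y,h](σ[h<7](R)) → 3
  (R ∪ π[y,h](σ[h<7](R))) → 8
  π[h]((R ∪ π[y,h](σ[h<7](R)))) → 8
  S → 3
  (π[h]((R ∪ π[y,h](σ[h<7](R)))) ⋈[h=e] S) → 4

== RESULT ==
h | u | e
6 | p | 6
6 | p | 6
6 | p | 6
6 | p | 6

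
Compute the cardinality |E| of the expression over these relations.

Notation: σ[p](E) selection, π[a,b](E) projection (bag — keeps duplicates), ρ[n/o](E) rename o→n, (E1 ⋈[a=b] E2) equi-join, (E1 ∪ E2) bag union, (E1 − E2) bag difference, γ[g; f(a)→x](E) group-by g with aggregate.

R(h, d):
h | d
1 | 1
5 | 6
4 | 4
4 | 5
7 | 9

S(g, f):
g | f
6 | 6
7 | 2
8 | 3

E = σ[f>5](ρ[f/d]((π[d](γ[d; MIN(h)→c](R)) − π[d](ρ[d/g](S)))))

Stepwise |·|:
  R → 5
  γ[d; MIN(h)→c](R) → 5
  π[d](γ[d; MIN(h)→c](R)) → 5
  S → 3
  ρ[d/g](S) → 3
  π[d](ρ[d/g](S)) → 3
  (π[d](γ[d; MIN(h)→c](R)) − π[d](ρ[d/g](S))) → 4
  ρ[f/d]((π[d](γ[d; MIN(h)→c](R)) − π[d](ρ[d/g](S)))) → 4
  σ[f>5](ρ[f/d]((π[d](γ[d; MIN(h)→c](R)) − π[d](ρ[d/g](S))))) → 1

|E| = 1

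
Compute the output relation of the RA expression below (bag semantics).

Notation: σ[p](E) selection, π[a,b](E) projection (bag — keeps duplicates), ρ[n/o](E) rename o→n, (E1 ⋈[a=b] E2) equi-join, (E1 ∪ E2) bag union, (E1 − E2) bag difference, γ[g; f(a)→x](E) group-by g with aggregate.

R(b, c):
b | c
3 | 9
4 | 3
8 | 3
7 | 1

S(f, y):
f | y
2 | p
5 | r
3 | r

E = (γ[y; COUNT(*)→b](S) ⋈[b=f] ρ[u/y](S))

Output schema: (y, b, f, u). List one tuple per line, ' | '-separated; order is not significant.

Row counts bottom-up:
  S → 3
  γ[y; COUNT(*)→b](S) → 2
  S → 3
  ρ[u/y](S) → 3
  (γ[y; COUNT(*)→b](S) ⋈[b=f] ρ[u/y](S)) → 1

== RESULT ==
y | b | f | u
r | 2 | 2 | p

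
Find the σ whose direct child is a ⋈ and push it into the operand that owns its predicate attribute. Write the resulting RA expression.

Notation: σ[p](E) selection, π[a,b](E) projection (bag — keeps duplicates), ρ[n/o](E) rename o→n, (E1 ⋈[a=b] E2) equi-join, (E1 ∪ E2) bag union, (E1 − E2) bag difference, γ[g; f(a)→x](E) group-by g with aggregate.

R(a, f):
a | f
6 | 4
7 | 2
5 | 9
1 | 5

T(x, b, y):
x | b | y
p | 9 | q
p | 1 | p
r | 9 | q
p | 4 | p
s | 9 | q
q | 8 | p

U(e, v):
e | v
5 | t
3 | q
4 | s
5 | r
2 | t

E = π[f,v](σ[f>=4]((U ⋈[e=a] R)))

σ filters on f, owned by the right side.
E' = π[f,v]((U ⋈[e=a] σ[f>=4](R)))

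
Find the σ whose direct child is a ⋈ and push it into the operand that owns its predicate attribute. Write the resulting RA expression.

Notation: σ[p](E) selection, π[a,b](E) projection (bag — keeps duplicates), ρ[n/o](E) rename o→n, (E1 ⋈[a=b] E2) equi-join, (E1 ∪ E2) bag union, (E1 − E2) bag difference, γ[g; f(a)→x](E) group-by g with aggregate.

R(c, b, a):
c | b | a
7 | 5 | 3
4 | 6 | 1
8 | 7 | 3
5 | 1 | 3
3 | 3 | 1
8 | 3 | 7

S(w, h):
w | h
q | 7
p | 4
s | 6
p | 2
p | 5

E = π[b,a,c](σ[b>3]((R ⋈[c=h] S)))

σ filters on b, owned by the left side.
E' = π[b,a,c]((σ[b>3](R) ⋈[c=h] S))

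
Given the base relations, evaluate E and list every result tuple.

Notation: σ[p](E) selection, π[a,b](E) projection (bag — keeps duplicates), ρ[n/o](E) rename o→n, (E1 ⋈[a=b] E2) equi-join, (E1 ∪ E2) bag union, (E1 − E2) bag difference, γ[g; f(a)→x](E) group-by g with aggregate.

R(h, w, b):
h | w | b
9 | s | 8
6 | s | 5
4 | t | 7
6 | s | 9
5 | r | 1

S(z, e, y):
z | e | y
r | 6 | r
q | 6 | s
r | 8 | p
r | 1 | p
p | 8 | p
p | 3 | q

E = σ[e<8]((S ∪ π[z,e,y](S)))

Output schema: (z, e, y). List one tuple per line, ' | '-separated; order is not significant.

Per-node cardinality:
  S → 6
  S → 6
  π[z,e,y](S) → 6
  (S ∪ π[z,e,y](S)) → 12
  σ[e<8]((S ∪ π[z,e,y](S))) → 8

== RESULT ==
z | e | y
p | 3 | q
p | 3 | q
q | 6 | s
q | 6 | s
r | 1 | p
r | 1 | p
r | 6 | r
r | 6 | r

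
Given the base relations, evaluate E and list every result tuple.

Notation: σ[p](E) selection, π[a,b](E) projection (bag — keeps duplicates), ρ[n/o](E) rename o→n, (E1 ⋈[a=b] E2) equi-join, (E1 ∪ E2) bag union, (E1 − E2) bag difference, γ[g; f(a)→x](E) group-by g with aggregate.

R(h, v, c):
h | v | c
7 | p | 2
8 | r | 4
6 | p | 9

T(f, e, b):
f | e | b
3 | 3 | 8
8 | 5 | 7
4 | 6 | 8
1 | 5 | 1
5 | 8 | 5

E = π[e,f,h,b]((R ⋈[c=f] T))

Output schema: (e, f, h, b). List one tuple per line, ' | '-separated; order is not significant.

Subexpression sizes:
  R → 3
  T → 5
  (R ⋈[c=f] T) → 1
  π[e,f,h,b]((R ⋈[c=f] T)) → 1

== RESULT ==
e | f | h | b
6 | 4 | 8 | 8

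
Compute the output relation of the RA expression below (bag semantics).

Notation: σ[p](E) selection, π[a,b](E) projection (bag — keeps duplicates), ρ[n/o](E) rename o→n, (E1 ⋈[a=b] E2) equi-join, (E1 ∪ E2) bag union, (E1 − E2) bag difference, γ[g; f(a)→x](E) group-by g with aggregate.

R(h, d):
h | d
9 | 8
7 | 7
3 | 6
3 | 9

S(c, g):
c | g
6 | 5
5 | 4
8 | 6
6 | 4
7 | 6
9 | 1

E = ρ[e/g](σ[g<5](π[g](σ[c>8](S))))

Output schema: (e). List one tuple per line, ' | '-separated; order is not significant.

Row counts bottom-up:
  S → 6
  σ[c>8](S) → 1
  π[g](σ[c>8](S)) → 1
  σ[g<5](π[g](σ[c>8](S))) → 1
  ρ[e/g](σ[g<5](π[g](σ[c>8](S)))) → 1

== RESULT ==
e
1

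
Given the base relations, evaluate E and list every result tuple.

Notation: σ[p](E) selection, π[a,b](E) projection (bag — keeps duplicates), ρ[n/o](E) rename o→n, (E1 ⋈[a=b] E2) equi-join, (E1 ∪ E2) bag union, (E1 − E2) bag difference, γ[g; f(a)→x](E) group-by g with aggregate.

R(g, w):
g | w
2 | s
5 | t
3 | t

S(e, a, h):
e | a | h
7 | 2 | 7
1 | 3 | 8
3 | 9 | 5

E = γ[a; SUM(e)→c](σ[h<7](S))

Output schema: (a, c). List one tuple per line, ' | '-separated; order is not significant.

Stepwise |·|:
  S → 3
  σ[h<7](S) → 1
  γ[a; SUM(e)→c](σ[h<7](S)) → 1

== RESULT ==
a | c
9 | 3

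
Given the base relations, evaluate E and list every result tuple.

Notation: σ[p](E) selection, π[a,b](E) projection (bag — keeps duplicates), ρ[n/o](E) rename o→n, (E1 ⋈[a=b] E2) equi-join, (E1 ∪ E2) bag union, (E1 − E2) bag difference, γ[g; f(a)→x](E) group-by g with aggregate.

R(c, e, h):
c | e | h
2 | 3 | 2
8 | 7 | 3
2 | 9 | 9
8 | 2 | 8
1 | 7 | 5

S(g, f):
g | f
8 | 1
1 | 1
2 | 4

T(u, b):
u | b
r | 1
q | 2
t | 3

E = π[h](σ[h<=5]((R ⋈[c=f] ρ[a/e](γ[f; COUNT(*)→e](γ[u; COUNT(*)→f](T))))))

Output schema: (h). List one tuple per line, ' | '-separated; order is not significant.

Row counts bottom-up:
  R → 5
  T → 3
  γ[u; COUNT(*)→f](T) → 3
  γ[f; COUNT(*)→e](γ[u; COUNT(*)→f](T)) → 1
  ρ[a/e](γ[f; COUNT(*)→e](γ[u; COUNT(*)→f](T))) → 1
  (R ⋈[c=f] ρ[a/e](γ[f; COUNT(*)→e](γ[u; COUNT(*)→f](T)))) → 1
  σ[h<=5]((R ⋈[c=f] ρ[a/e](γ[f; COUNT(*)→e](γ[u; COUNT(*)→f](T))))) → 1
  π[h](σ[h<=5]((R ⋈[c=f] ρ[a/e](γ[f; COUNT(*)→e](γ[u; COUNT(*)→f](T)))))) → 1

== RESULT ==
h
5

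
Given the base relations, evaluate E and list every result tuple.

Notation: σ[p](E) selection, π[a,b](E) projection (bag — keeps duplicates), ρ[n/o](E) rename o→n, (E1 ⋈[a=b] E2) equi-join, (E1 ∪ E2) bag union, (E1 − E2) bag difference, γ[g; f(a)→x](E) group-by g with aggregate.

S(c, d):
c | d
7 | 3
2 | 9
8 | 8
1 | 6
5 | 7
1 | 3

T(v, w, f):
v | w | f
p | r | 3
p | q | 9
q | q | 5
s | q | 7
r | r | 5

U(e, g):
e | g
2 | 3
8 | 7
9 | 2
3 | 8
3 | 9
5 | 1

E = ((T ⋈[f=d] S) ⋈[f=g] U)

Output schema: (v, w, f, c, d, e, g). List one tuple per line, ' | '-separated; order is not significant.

Stepwise |·|:
  T → 5
  S → 6
  (T ⋈[f=d] S) → 4
  U → 6
  ((T ⋈[f=d] S) ⋈[f=g] U) → 4

== RESULT ==
v | w | f | c | d | e | g
p | q | 9 | 2 | 9 | 3 | 9
p | r | 3 | 1 | 3 | 2 | 3
p | r | 3 | 7 | 3 | 2 | 3
s | q | 7 | 5 | 7 | 8 | 7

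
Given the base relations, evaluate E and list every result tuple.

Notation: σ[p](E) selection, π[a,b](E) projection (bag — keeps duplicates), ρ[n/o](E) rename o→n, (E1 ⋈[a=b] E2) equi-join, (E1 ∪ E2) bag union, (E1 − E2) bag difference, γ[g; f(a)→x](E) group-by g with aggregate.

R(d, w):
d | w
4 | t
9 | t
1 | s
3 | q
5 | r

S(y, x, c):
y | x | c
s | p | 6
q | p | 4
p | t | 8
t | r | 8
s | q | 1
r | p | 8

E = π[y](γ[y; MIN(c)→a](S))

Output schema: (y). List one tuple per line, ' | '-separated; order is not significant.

Stepwise |·|:
  S → 6
  γ[y; MIN(c)→a](S) → 5
  π[y](γ[y; MIN(c)→a](S)) → 5

== RESULT ==
y
p
q
r
s
t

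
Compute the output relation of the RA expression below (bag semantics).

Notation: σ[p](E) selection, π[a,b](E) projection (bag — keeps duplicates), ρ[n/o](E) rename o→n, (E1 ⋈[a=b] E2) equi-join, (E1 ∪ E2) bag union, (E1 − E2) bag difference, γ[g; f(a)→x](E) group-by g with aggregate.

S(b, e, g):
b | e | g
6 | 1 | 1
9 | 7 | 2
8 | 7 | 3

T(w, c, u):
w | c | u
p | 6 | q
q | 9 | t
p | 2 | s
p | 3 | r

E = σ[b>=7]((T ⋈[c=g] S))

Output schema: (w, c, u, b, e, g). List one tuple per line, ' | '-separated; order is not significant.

Stepwise |·|:
  T → 4
  S → 3
  (T ⋈[c=g] S) → 2
  σ[b>=7]((T ⋈[c=g] S)) → 2

== RESULT ==
w | c | u | b | e | g
p | 2 | s | 9 | 7 | 2
p | 3 | r | 8 | 7 | 3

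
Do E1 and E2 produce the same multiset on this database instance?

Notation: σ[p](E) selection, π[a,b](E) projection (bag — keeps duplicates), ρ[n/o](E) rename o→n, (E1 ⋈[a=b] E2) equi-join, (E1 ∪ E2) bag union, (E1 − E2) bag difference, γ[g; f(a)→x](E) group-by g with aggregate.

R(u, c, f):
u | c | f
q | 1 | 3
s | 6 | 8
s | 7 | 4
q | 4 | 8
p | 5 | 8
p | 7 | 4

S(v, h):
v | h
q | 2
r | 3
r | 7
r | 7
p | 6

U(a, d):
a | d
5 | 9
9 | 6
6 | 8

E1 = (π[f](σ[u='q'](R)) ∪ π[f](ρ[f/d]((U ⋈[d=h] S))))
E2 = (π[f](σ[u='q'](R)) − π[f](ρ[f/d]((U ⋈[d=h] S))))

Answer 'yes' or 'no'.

E1 per-node cardinality:
  R → 6
  σ[u='q'](R) → 2
  π[f](σ[u='q'](R)) → 2
  U → 3
  S → 5
  (U ⋈[d=h] S) → 1
  ρ[f/d]((U ⋈[d=h] S)) → 1
  π[f](ρ[f/d]((U ⋈[d=h] S))) → 1
  (π[f](σ[u='q'](R)) ∪ π[f](ρ[f/d]((U ⋈[d=h] S)))) → 3
E2 per-node cardinality:
  R → 6
  σ[u='q'](R) → 2
  π[f](σ[u='q'](R)) → 2
  U → 3
  S → 5
  (U ⋈[d=h] S) → 1
  ρ[f/d]((U ⋈[d=h] S)) → 1
  π[f](ρ[f/d]((U ⋈[d=h] S))) → 1
  (π[f](σ[u='q'](R)) − π[f](ρ[f/d]((U ⋈[d=h] S)))) → 2

E1 result:
f
3
6
8
E2 result:
f
3
8
Witness: (6,) appears 1× in E1 but 0× in E2.

no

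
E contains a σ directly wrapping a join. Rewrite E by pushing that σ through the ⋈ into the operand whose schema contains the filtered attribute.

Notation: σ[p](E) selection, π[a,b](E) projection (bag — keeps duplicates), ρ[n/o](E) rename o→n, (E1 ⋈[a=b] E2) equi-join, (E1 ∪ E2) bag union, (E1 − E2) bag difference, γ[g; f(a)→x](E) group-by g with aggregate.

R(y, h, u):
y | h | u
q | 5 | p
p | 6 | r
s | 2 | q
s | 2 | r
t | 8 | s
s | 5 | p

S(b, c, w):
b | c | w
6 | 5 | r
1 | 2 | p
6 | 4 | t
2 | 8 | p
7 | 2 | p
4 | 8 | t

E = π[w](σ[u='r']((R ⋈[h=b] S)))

σ filters on u, owned by the left side.
E' = π[w]((σ[u='r'](R) ⋈[h=b] S))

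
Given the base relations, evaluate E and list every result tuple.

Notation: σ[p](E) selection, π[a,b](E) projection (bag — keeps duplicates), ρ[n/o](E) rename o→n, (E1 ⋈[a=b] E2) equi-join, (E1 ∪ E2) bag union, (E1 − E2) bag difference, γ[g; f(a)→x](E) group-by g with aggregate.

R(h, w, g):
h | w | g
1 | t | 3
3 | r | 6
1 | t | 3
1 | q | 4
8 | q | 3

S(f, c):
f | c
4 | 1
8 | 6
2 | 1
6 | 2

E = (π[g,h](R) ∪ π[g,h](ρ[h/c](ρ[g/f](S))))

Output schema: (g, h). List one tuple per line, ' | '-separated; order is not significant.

Stepwise |·|:
  R → 5
  π[g,h](R) → 5
  S → 4
  ρ[g/f](S) → 4
  ρ[h/c](ρ[g/f](S)) → 4
  π[g,h](ρ[h/c](ρ[g/f](S))) → 4
  (π[g,h](R) ∪ π[g,h](ρ[h/c](ρ[g/f](S)))) → 9

== RESULT ==
g | h
2 | 1
3 | 1
3 | 1
3 | 8
4 | 1
4 | 1
6 | 2
6 | 3
8 | 6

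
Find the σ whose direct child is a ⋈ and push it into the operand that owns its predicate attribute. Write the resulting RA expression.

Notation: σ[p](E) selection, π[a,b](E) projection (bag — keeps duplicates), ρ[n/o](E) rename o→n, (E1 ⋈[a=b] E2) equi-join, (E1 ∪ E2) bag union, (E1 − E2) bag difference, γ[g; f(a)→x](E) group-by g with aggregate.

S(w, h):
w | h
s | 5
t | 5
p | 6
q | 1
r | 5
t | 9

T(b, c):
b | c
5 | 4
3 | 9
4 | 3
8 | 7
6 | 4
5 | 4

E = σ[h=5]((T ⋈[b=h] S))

σ filters on h, owned by the right side.
E' = (T ⋈[b=h] σ[h=5](S))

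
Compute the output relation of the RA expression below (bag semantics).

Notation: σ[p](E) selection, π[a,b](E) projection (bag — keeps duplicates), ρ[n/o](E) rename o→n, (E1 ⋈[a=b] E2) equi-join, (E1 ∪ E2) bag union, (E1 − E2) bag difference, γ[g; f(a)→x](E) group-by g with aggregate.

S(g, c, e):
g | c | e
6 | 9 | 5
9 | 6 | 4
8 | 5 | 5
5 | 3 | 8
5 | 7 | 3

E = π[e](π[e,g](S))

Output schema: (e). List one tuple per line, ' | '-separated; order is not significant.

Stepwise |·|:
  S → 5
  π[e,g](S) → 5
  π[e](π[e,g](S)) → 5

== RESULT ==
e
3
4
5
5
8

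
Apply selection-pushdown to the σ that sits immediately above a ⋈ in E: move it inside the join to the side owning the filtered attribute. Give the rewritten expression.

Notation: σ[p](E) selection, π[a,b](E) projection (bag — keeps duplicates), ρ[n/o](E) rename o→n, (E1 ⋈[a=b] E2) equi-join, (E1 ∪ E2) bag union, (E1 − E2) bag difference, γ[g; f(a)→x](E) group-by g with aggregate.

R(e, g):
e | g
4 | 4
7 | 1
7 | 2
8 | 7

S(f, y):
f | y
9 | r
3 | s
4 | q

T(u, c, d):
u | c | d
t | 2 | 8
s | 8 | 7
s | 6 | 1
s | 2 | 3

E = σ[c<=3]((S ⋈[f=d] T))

σ filters on c, owned by the right side.
E' = (S ⋈[f=d] σ[c<=3](T))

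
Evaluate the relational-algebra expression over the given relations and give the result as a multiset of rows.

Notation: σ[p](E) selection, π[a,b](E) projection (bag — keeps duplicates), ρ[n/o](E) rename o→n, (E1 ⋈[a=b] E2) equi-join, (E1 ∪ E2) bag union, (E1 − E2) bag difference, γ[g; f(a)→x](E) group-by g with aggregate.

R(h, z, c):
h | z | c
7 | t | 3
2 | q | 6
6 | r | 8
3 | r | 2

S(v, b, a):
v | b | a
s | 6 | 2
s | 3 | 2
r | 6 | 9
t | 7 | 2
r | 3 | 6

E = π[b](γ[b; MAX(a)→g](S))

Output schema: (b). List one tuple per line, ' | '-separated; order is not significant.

Row counts bottom-up:
  S → 5
  γ[b; MAX(a)→g](S) → 3
  π[b](γ[b; MAX(a)→g](S)) → 3

== RESULT ==
b
3
6
7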